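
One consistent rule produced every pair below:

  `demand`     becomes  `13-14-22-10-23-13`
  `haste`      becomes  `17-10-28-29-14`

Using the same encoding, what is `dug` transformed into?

d is letter #4 and maps to 13: an offset of 9. Letters become their 1-based position plus 9 (so a→10, b→11, …).
For dug: d=4→13, u=21→30, g=7→16.

13-30-16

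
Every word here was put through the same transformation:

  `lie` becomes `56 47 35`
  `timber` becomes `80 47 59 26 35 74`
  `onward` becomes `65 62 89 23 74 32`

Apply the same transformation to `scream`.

l(#12)→56 and i(#9)→47: differences scale by 3, so n = 3·pos + 20. With a=1..z=26, the number is 3·pos + 20.
For scream: s=19→77, c=3→29, r=18→74, e=5→35, a=1→23, m=13→59.

77 29 74 35 23 59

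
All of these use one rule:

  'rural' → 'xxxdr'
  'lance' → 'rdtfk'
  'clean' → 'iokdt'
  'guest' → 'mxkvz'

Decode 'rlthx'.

Shifts by position in rural: pos 0: r→x (+6), pos 1: u→x (+3), pos 2: r→x (+6), pos 3: a→d (+3) — repeating every 2. The shifts repeat in a cycle of length 2: positions 0,1,… shift by +6, +3, then the pattern repeats.
Undoing it on rlthx: r−6=l, l−3=i, t−6=n, h−3=e, x−6=r.

liner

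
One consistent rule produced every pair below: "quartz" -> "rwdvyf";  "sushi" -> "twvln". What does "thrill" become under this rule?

ujumqr

The shift increases by 1 at each position, starting from +1: 1, 2, 3, ….
For thrill: t+1=u, h+2=j, r+3=u, i+4=m, l+5=q, l+6=r.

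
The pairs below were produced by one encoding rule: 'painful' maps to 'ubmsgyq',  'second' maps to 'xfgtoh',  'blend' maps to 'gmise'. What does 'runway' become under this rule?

Shifts by position in painful: pos 0: p→u (+5), pos 1: a→b (+1), pos 2: i→m (+4), pos 3: n→s (+5), pos 4: f→g (+1), pos 5: u→y (+4) — repeating every 3. It's a Vigenère-style cipher with numeric key [5,1,4]: position i shifts by key[i mod 3].
Applying it to runway: r+5=w, u+1=v, n+4=r, w+5=b, a+1=b, y+4=c.

wvrbbc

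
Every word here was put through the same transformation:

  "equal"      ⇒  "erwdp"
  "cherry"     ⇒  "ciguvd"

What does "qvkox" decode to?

The shift increases by 1 at each position, starting from +0: 0, 1, 2, ….
Undoing it on qvkox: q−0=q, v−1=u, k−2=i, o−3=l, x−4=t.

quilt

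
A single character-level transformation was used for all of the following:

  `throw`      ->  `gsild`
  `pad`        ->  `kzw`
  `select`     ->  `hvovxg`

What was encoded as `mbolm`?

nylon

Each pair mirrors across the alphabet (t↔g, h↔s, r↔i): positions sum to 25. Each letter is replaced by its mirror in the alphabet: a↔z, b↔y, c↔x, and so on (the Atbash cipher).
Undoing it on mbolm: m↔n, b↔y, o↔l, l↔o, m↔n.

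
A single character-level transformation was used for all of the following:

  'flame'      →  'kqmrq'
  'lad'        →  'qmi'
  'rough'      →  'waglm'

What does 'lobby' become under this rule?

qaggd

The shift depends on letter class: consonant f→k is +5, but vowel a→m is +12. Two shifts are in play — +12 for a/e/i/o/u, +5 for every other letter.
On lobby: l(cons)+5=q, o(vowel)+12=a, b(cons)+5=g, b(cons)+5=g, y(cons)+5=d.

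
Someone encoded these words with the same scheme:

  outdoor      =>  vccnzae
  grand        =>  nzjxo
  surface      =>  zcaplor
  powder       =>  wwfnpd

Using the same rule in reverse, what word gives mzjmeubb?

fraction

In outdoor: o→v is +7, u→c is +8, t→c is +9, d→n is +10 — the shift increases by 1 each position. Each letter shifts forward by (position + 7), i.e. 7, 8, 9, … — the shift grows by one for each successive letter.
Reversing it on mzjmeubb: m−7=f, z−8=r, j−9=a, m−10=c, e−11=t, u−12=i, b−13=o, b−14=n.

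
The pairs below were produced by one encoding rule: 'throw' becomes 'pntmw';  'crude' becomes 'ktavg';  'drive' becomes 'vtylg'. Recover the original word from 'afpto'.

t(19)→p(15) and h(7)→n(13) fit y≡11x+14 (mod 26); the inverse of 11 mod 26 is 19. Treating letters as 0–25, the rule is x ↦ 11x + 14 (mod 26).
Decoding afpto: a(0)→19·(0−14)≡20=u; f(5)→19·(5−14)≡11=l; p(15)→19·(15−14)≡19=t; t(19)→19·(19−14)≡17=r; o(14)→19·(14−14)≡0=a (all mod 26).

ultra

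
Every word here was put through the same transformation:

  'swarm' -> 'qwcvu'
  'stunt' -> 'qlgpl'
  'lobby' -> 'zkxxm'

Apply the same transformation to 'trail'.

lvcoz

s(18)→q(16) and w(22)→w(22) fit y≡21x+2 (mod 26); the inverse of 21 mod 26 is 5. This is an affine cipher: with a=0,…,z=25, each position x becomes (21x+2) mod 26.
Applying it to trail: t(19)→21·19+2≡11=l; r(17)→21·17+2≡21=v; a(0)→21·0+2≡2=c; i(8)→21·8+2≡14=o; l(11)→21·11+2≡25=z (all mod 26).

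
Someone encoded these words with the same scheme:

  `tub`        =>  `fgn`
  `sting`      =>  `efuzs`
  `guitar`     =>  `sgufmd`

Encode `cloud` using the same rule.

oxagp

Compare letters: t→f is +12, u→g is +12, b→n is +12 — a constant shift. Every letter moves 12 places later in the alphabet, wrapping around z→a.
Applying it to cloud: c+12=o, l+12=x, o+12=a, u+12=g, d+12=p.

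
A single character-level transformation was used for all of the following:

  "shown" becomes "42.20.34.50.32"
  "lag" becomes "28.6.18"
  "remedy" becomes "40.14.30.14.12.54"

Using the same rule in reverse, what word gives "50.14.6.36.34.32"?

weapon

s(#19)→42 and h(#8)→20: differences scale by 2, so n = 2·pos + 4. The formula is n = 2×(alphabet index, a=1) + 4.
Undoing it on 50.14.6.36.34.32: 50→(50−4)÷2=23=w, 14→(14−4)÷2=5=e, 6→(6−4)÷2=1=a, 36→(36−4)÷2=16=p, 34→(34−4)÷2=15=o, 32→(32−4)÷2=14=n.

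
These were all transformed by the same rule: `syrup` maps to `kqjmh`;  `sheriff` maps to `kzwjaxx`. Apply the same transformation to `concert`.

Compare letters: s→k is +18, y→q is +18, r→j is +18 — a constant shift. Every letter moves 18 places later in the alphabet, wrapping around z→a.
On concert: c+18=u, o+18=g, n+18=f, c+18=u, e+18=w, r+18=j, t+18=l.

ugfuwjl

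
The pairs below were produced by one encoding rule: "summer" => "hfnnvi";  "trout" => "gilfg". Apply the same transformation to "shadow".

Each letter is replaced by its mirror in the alphabet: a↔z, b↔y, c↔x, and so on (the Atbash cipher).
For shadow: s↔h, h↔s, a↔z, d↔w, o↔l, w↔d.

hszwld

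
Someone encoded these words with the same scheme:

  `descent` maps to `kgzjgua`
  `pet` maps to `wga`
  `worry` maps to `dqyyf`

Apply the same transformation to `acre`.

The shift depends on letter class: consonant d→k is +7, but vowel e→g is +2. Two shifts are in play — +2 for a/e/i/o/u, +7 for every other letter.
For acre: a(vowel)+2=c, c(cons)+7=j, r(cons)+7=y, e(vowel)+2=g.

cjyg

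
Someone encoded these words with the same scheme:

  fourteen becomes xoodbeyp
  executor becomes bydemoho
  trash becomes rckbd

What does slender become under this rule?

bonxovc

The output letters match the input read backwards, each shifted +10: fourteen reversed is neetruof. The word is reversed, then every letter is shifted forward by 10.
On slender: reverse → rednels; then shift: r+10=b, e+10=o, d+10=n, n+10=x, e+10=o, l+10=v, s+10=c.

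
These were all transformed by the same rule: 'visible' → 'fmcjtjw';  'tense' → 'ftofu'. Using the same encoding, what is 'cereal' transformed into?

The output letters match the input read backwards, each shifted +1: visible reversed is elbisiv. Two steps: reverse the string, then apply a Caesar shift of +1.
For cereal: reverse → laerec; then shift: l+1=m, a+1=b, e+1=f, r+1=s, e+1=f, c+1=d.

mbfsfd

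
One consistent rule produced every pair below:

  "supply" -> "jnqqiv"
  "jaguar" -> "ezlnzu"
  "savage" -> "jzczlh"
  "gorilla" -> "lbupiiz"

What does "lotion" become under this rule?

Treating letters as 0–25, the rule is x ↦ 15x + 25 (mod 26).
For lotion: l(11)→15·11+25≡8=i; o(14)→15·14+25≡1=b; t(19)→15·19+25≡24=y; i(8)→15·8+25≡15=p; o(14)→15·14+25≡1=b; n(13)→15·13+25≡12=m (all mod 26).

ibypbm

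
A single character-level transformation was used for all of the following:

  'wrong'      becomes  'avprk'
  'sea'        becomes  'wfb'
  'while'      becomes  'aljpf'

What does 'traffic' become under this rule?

xvbjjjg

The shift depends on letter class: consonant w→a is +4, but vowel o→p is +1. Two shifts are in play — +1 for a/e/i/o/u, +4 for every other letter.
Applying it to traffic: t(cons)+4=x, r(cons)+4=v, a(vowel)+1=b, f(cons)+4=j, f(cons)+4=j, i(vowel)+1=j, c(cons)+4=g.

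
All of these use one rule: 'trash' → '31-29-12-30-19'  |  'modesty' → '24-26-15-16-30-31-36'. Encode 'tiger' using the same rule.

31-20-18-16-29

t is letter #20 and maps to 31: an offset of 11. Letters become their 1-based position plus 11 (so a→12, b→13, …).
Applying it to tiger: t=20→31, i=9→20, g=7→18, e=5→16, r=18→29.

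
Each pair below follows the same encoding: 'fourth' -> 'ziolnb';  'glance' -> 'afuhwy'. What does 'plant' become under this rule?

Compare letters: f→z is +20, o→i is +20, u→o is +20 — a constant shift. Each letter is shifted forward by 20 in the alphabet (a Caesar shift of +20).
On plant: p+20=j, l+20=f, a+20=u, n+20=h, t+20=n.

jfuhn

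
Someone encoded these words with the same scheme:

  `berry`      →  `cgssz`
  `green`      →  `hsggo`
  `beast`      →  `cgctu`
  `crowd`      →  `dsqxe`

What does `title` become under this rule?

Two shifts are in play — +2 for a/e/i/o/u, +1 for every other letter.
For title: t(cons)+1=u, i(vowel)+2=k, t(cons)+1=u, l(cons)+1=m, e(vowel)+2=g.

ukumg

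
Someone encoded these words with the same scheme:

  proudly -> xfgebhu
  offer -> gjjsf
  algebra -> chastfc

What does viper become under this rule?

vixsf

p(15)→x(23) and r(17)→f(5) fit y≡17x+2 (mod 26); the inverse of 17 mod 26 is 23. Treating letters as 0–25, the rule is x ↦ 17x + 2 (mod 26).
Applying it to viper: v(21)→17·21+2≡21=v; i(8)→17·8+2≡8=i; p(15)→17·15+2≡23=x; e(4)→17·4+2≡18=s; r(17)→17·17+2≡5=f (all mod 26).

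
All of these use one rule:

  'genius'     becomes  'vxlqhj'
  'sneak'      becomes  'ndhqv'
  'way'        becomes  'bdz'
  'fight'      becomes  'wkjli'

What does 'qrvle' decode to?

The output letters match the input read backwards, each shifted +3: genius reversed is suineg. Read the word backwards and shift each letter +3.
Reversing it on qrvle: shift back: q−3=n, r−3=o, v−3=s, l−3=i, e−3=b → nosib; then reverse → bison.

bison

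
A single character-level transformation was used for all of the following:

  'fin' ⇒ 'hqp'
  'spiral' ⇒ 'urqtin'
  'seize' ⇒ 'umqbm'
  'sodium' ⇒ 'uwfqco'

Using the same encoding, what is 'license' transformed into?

nqempum

The shift depends on letter class: consonant f→h is +2, but vowel i→q is +8. Vowels shift forward by 8 and consonants shift forward by 2.
On license: l(cons)+2=n, i(vowel)+8=q, c(cons)+2=e, e(vowel)+8=m, n(cons)+2=p, s(cons)+2=u, e(vowel)+8=m.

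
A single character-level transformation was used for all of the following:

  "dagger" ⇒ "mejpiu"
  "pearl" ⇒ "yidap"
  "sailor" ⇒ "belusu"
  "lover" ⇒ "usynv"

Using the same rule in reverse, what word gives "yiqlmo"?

It's a Vigenère-style cipher with numeric key [9,4,3]: position i shifts by key[i mod 3].
Reversing it on yiqlmo: y−9=p, i−4=e, q−3=n, l−9=c, m−4=i, o−3=l.

pencil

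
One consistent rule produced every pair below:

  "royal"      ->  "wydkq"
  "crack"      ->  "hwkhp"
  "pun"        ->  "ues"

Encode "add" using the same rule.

The shift depends on letter class: consonant r→w is +5, but vowel o→y is +10. Vowels shift forward by 10 and consonants shift forward by 5.
Applying it to add: a(vowel)+10=k, d(cons)+5=i, d(cons)+5=i.

kii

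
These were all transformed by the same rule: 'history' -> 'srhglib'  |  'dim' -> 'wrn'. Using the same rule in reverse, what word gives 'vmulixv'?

Each letter is replaced by its mirror in the alphabet: a↔z, b↔y, c↔x, and so on (the Atbash cipher).
Decoding vmulixv: v↔e, m↔n, u↔f, l↔o, i↔r, x↔c, v↔e.

enforce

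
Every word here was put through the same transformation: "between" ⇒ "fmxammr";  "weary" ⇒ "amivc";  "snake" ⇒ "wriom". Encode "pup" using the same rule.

tct

The shift depends on letter class: consonant b→f is +4, but vowel e→m is +8. Two shifts are in play — +8 for a/e/i/o/u, +4 for every other letter.
On pup: p(cons)+4=t, u(vowel)+8=c, p(cons)+4=t.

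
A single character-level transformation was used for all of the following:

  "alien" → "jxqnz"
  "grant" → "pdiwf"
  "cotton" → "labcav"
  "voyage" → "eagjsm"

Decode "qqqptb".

height

Shifts by position in alien: pos 0: a→j (+9), pos 1: l→x (+12), pos 2: i→q (+8), pos 3: e→n (+9), pos 4: n→z (+12) — repeating every 3. It's a Vigenère-style cipher with numeric key [9,12,8]: position i shifts by key[i mod 3].
Decoding qqqptb: q−9=h, q−12=e, q−8=i, p−9=g, t−12=h, b−8=t.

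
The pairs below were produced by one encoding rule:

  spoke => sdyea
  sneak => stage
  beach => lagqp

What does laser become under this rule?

s(18)→s(18) and p(15)→d(3) fit y≡5x+6 (mod 26); the inverse of 5 mod 26 is 21. This is an affine cipher: with a=0,…,z=25, each position x becomes (5x+6) mod 26.
Applying it to laser: l(11)→5·11+6≡9=j; a(0)→5·0+6≡6=g; s(18)→5·18+6≡18=s; e(4)→5·4+6≡0=a; r(17)→5·17+6≡13=n (all mod 26).

jgsan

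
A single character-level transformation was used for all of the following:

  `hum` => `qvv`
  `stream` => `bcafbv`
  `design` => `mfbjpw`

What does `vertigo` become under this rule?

efacjpp

The shift depends on letter class: consonant h→q is +9, but vowel u→v is +1. Two shifts are in play — +1 for a/e/i/o/u, +9 for every other letter.
Applying it to vertigo: v(cons)+9=e, e(vowel)+1=f, r(cons)+9=a, t(cons)+9=c, i(vowel)+1=j, g(cons)+9=p, o(vowel)+1=p.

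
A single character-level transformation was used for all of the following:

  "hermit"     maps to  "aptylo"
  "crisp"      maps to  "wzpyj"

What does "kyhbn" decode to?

The output letters match the input read backwards, each shifted +7: hermit reversed is timreh. Read the word backwards and shift each letter +7.
Reversing it on kyhbn: shift back: k−7=d, y−7=r, h−7=a, b−7=u, n−7=g → draug; then reverse → guard.

guard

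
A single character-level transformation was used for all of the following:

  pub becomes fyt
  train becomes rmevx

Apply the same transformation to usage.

Two steps: reverse the string, then apply a Caesar shift of +4.
On usage: reverse → egasu; then shift: e+4=i, g+4=k, a+4=e, s+4=w, u+4=y.

ikewy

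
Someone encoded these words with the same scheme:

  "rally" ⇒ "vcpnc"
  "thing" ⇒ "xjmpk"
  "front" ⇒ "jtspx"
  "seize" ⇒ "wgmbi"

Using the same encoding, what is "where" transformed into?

ajiti

The shifts repeat in a cycle of length 2: positions 0,1,… shift by +4, +2, then the pattern repeats.
On where: w+4=a, h+2=j, e+4=i, r+2=t, e+4=i.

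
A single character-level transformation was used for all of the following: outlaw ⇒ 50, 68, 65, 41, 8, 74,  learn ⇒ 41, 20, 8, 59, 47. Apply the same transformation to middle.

With a=1..z=26, the number is 3·pos + 5.
On middle: m=13→44, i=9→32, d=4→17, d=4→17, l=12→41, e=5→20.

44, 32, 17, 17, 41, 20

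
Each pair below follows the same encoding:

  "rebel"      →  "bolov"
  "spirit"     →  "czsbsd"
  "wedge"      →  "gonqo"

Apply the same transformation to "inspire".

Every letter moves 10 places later in the alphabet, wrapping around z→a.
For inspire: i+10=s, n+10=x, s+10=c, p+10=z, i+10=s, r+10=b, e+10=o.

sxczsbo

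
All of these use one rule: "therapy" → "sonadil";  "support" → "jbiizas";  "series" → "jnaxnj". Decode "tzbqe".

wound

t(19)→s(18) and h(7)→o(14) fit y≡9x+3 (mod 26); the inverse of 9 mod 26 is 3. Each letter's alphabet position (a=0..z=25) is mapped through 9·x+3 mod 26 — an affine cipher.
Decoding tzbqe: t(19)→3·(19−3)≡22=w; z(25)→3·(25−3)≡14=o; b(1)→3·(1−3)≡20=u; q(16)→3·(16−3)≡13=n; e(4)→3·(4−3)≡3=d (all mod 26).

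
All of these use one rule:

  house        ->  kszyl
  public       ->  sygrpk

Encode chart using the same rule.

Letter i (0-indexed) is shifted by i+3, so successive shifts are 3, 4, 5, ….
For chart: c+3=f, h+4=l, a+5=f, r+6=x, t+7=a.

flfxa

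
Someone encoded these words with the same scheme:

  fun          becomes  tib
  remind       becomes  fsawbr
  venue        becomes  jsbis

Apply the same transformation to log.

Compare letters: f→t is +14, u→i is +14, n→b is +14 — a constant shift. This is a Caesar cipher with shift 14.
For log: l+14=z, o+14=c, g+14=u.

zcu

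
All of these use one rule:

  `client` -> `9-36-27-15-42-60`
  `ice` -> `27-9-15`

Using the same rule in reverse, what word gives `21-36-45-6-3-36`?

global

c(#3)→9 and l(#12)→36: differences scale by 3, so n = 3·pos + 0. With a=1..z=26, the number is 3·pos.
Decoding 21-36-45-6-3-36: 21→(21−0)÷3=7=g, 36→(36−0)÷3=12=l, 45→(45−0)÷3=15=o, 6→(6−0)÷3=2=b, 3→(3−0)÷3=1=a, 36→(36−0)÷3=12=l.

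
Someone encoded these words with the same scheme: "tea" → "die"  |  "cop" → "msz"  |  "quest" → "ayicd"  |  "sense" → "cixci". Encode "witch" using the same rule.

The shift depends on letter class: consonant t→d is +10, but vowel e→i is +4. The rule splits by letter class: vowels +4, consonants +10.
Applying it to witch: w(cons)+10=g, i(vowel)+4=m, t(cons)+10=d, c(cons)+10=m, h(cons)+10=r.

gmdmr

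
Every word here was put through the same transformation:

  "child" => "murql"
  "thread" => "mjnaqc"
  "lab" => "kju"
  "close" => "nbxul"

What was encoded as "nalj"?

The word is reversed, then every letter is shifted forward by 9.
Reversing it on nalj: shift back: n−9=e, a−9=r, l−9=c, j−9=a → erca; then reverse → acre.

acre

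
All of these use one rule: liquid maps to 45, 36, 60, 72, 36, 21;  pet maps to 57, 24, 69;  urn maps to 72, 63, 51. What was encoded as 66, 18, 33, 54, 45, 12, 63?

l(#12)→45 and i(#9)→36: differences scale by 3, so n = 3·pos + 9. Each letter becomes 3×(its alphabet position, a=1..z=26) + 9.
Undoing it on 66, 18, 33, 54, 45, 12, 63: 66→(66−9)÷3=19=s, 18→(18−9)÷3=3=c, 33→(33−9)÷3=8=h, 54→(54−9)÷3=15=o, 45→(45−9)÷3=12=l, 12→(12−9)÷3=1=a, 63→(63−9)÷3=18=r.

scholar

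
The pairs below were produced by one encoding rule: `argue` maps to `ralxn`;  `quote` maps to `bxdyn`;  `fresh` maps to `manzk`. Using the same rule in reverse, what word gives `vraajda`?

a(0)→r(17) and r(17)→a(0) fit y≡25x+17 (mod 26); the inverse of 25 mod 26 is 25. Treating letters as 0–25, the rule is x ↦ 25x + 17 (mod 26).
Decoding vraajda: v(21)→25·(21−17)≡22=w; r(17)→25·(17−17)≡0=a; a(0)→25·(0−17)≡17=r; a(0)→25·(0−17)≡17=r; j(9)→25·(9−17)≡8=i; d(3)→25·(3−17)≡14=o; a(0)→25·(0−17)≡17=r (all mod 26).

warrior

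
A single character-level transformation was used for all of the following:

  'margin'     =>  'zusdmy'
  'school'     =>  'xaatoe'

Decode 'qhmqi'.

weave

The output letters match the input read backwards, each shifted +12: margin reversed is nigram. Read the word backwards and shift each letter +12.
Reversing it on qhmqi: shift back: q−12=e, h−12=v, m−12=a, q−12=e, i−12=w → evaew; then reverse → weave.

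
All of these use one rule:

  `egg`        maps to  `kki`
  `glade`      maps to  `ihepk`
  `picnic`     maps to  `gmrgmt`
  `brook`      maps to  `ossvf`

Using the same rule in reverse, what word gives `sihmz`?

The output letters match the input read backwards, each shifted +4: egg reversed is gge. Read the word backwards and shift each letter +4.
Undoing it on sihmz: shift back: s−4=o, i−4=e, h−4=d, m−4=i, z−4=v → oediv; then reverse → video.

video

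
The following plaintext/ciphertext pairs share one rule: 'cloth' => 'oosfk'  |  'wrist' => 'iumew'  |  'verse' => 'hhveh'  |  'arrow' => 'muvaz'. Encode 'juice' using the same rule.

vxmoh

The shifts repeat in a cycle of length 3: positions 0,1,… shift by +12, +3, +4, then the pattern repeats.
On juice: j+12=v, u+3=x, i+4=m, c+12=o, e+3=h.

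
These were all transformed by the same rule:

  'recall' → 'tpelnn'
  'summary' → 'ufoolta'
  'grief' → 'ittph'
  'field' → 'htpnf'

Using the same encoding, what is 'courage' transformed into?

The shift depends on letter class: consonant r→t is +2, but vowel e→p is +11. The rule splits by letter class: vowels +11, consonants +2.
Applying it to courage: c(cons)+2=e, o(vowel)+11=z, u(vowel)+11=f, r(cons)+2=t, a(vowel)+11=l, g(cons)+2=i, e(vowel)+11=p.

ezftlip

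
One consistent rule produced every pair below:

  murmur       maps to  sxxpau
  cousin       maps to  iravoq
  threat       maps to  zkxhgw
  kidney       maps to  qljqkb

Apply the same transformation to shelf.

Shifts by position in murmur: pos 0: m→s (+6), pos 1: u→x (+3), pos 2: r→x (+6), pos 3: m→p (+3) — repeating every 2. A repeating key of period 2 is used — shifts +6, +3 over and over.
On shelf: s+6=y, h+3=k, e+6=k, l+3=o, f+6=l.

ykkol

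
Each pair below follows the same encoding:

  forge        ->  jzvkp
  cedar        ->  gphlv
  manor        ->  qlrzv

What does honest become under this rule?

Two shifts are in play — +11 for a/e/i/o/u, +4 for every other letter.
Applying it to honest: h(cons)+4=l, o(vowel)+11=z, n(cons)+4=r, e(vowel)+11=p, s(cons)+4=w, t(cons)+4=x.

lzrpwx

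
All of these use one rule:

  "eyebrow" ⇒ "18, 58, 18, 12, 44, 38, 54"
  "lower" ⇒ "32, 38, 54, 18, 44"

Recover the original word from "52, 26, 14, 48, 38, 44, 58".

Each letter becomes 2×(its alphabet position, a=1..z=26) + 8.
Reversing it on 52, 26, 14, 48, 38, 44, 58: 52→(52−8)÷2=22=v, 26→(26−8)÷2=9=i, 14→(14−8)÷2=3=c, 48→(48−8)÷2=20=t, 38→(38−8)÷2=15=o, 44→(44−8)÷2=18=r, 58→(58−8)÷2=25=y.

victory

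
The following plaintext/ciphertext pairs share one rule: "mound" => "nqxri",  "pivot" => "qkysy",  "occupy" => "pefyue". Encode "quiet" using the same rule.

rwliy

In mound: m→n is +1, o→q is +2, u→x is +3, n→r is +4 — the shift increases by 1 each position. Letter i (0-indexed) is shifted by i+1, so successive shifts are 1, 2, 3, ….
For quiet: q+1=r, u+2=w, i+3=l, e+4=i, t+5=y.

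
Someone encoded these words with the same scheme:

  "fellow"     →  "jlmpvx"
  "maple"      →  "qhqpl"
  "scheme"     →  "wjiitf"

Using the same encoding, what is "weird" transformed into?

aljvk

Shifts by position in fellow: pos 0: f→j (+4), pos 1: e→l (+7), pos 2: l→m (+1), pos 3: l→p (+4), pos 4: o→v (+7), pos 5: w→x (+1) — repeating every 3. The shifts repeat in a cycle of length 3: positions 0,1,… shift by +4, +7, +1, then the pattern repeats.
Applying it to weird: w+4=a, e+7=l, i+1=j, r+4=v, d+7=k.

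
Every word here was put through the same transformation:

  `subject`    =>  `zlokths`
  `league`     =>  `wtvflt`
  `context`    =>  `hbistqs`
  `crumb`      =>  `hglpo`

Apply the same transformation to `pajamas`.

s(18)→z(25) and u(20)→l(11) fit y≡19x+21 (mod 26); the inverse of 19 mod 26 is 11. This is an affine cipher: with a=0,…,z=25, each position x becomes (19x+21) mod 26.
Applying it to pajamas: p(15)→19·15+21≡20=u; a(0)→19·0+21≡21=v; j(9)→19·9+21≡10=k; a(0)→19·0+21≡21=v; m(12)→19·12+21≡15=p; a(0)→19·0+21≡21=v; s(18)→19·18+21≡25=z (all mod 26).

uvkvpvz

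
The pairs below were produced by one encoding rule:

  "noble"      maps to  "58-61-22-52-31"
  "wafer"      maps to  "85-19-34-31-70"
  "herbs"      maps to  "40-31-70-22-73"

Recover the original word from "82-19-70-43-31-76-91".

variety

The formula is n = 3×(alphabet index, a=1) + 16.
Reversing it on 82-19-70-43-31-76-91: 82→(82−16)÷3=22=v, 19→(19−16)÷3=1=a, 70→(70−16)÷3=18=r, 43→(43−16)÷3=9=i, 31→(31−16)÷3=5=e, 76→(76−16)÷3=20=t, 91→(91−16)÷3=25=y.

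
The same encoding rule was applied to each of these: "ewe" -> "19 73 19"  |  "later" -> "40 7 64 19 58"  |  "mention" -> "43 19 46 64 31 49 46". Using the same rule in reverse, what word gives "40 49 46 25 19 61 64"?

e(#5)→19 and w(#23)→73: differences scale by 3, so n = 3·pos + 4. The formula is n = 3×(alphabet index, a=1) + 4.
Undoing it on 40 49 46 25 19 61 64: 40→(40−4)÷3=12=l, 49→(49−4)÷3=15=o, 46→(46−4)÷3=14=n, 25→(25−4)÷3=7=g, 19→(19−4)÷3=5=e, 61→(61−4)÷3=19=s, 64→(64−4)÷3=20=t.

longest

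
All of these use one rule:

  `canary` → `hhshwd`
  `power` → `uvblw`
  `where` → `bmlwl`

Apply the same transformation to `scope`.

The rule splits by letter class: vowels +7, consonants +5.
Applying it to scope: s(cons)+5=x, c(cons)+5=h, o(vowel)+7=v, p(cons)+5=u, e(vowel)+7=l.

xhvul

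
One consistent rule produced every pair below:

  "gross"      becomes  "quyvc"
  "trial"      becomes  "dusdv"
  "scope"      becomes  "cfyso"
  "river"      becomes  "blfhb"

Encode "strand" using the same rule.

Shifts by position in gross: pos 0: g→q (+10), pos 1: r→u (+3), pos 2: o→y (+10), pos 3: s→v (+3) — repeating every 2. The shifts repeat in a cycle of length 2: positions 0,1,… shift by +10, +3, then the pattern repeats.
On strand: s+10=c, t+3=w, r+10=b, a+3=d, n+10=x, d+3=g.

cwbdxg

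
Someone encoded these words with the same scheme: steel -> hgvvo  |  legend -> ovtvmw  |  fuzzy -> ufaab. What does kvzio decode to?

pearl

Each pair mirrors across the alphabet (s↔h, t↔g, e↔v): positions sum to 25. Letters are reflected about the middle of the alphabet (position → 25−position): Atbash.
Reversing it on kvzio: k↔p, v↔e, z↔a, i↔r, o↔l.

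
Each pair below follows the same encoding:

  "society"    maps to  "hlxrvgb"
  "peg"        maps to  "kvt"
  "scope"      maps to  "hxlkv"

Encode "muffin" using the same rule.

nfuurm

Letters are reflected about the middle of the alphabet (position → 25−position): Atbash.
Applying it to muffin: m↔n, u↔f, f↔u, f↔u, i↔r, n↔m.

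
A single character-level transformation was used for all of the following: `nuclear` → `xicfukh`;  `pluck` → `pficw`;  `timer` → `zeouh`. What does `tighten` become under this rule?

zemvzux

This is an affine cipher: with a=0,…,z=25, each position x becomes (9x+10) mod 26.
For tighten: t(19)→9·19+10≡25=z; i(8)→9·8+10≡4=e; g(6)→9·6+10≡12=m; h(7)→9·7+10≡21=v; t(19)→9·19+10≡25=z; e(4)→9·4+10≡20=u; n(13)→9·13+10≡23=x (all mod 26).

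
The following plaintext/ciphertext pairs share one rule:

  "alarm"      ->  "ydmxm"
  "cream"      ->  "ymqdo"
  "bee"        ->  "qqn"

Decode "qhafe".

The output letters match the input read backwards, each shifted +12: alarm reversed is mrala. The word is reversed, then every letter is shifted forward by 12.
Reversing it on qhafe: shift back: q−12=e, h−12=v, a−12=o, f−12=t, e−12=s → evots; then reverse → stove.

stove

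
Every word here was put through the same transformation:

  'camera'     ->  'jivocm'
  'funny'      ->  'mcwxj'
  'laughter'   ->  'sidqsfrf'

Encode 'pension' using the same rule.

wmwctaa

In camera: c→j is +7, a→i is +8, m→v is +9, e→o is +10 — the shift increases by 1 each position. Each letter shifts forward by (position + 7), i.e. 7, 8, 9, … — the shift grows by one for each successive letter.
Applying it to pension: p+7=w, e+8=m, n+9=w, s+10=c, i+11=t, o+12=a, n+13=a.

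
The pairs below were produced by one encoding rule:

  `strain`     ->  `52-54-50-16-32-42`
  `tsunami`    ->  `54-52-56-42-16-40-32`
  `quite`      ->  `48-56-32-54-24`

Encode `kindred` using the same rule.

s(#19)→52 and t(#20)→54: differences scale by 2, so n = 2·pos + 14. With a=1..z=26, the number is 2·pos + 14.
On kindred: k=11→36, i=9→32, n=14→42, d=4→22, r=18→50, e=5→24, d=4→22.

36-32-42-22-50-24-22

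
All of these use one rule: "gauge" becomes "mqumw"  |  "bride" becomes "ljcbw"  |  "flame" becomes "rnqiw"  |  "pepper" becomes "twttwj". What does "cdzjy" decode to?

intro

g(6)→m(12) and a(0)→q(16) fit y≡21x+16 (mod 26); the inverse of 21 mod 26 is 5. This is an affine cipher: with a=0,…,z=25, each position x becomes (21x+16) mod 26.
Reversing it on cdzjy: c(2)→5·(2−16)≡8=i; d(3)→5·(3−16)≡13=n; z(25)→5·(25−16)≡19=t; j(9)→5·(9−16)≡17=r; y(24)→5·(24−16)≡14=o (all mod 26).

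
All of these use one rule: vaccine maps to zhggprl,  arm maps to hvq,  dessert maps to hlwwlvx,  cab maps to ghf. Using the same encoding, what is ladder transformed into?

phhhlv

The shift depends on letter class: consonant v→z is +4, but vowel a→h is +7. Two shifts are in play — +7 for a/e/i/o/u, +4 for every other letter.
Applying it to ladder: l(cons)+4=p, a(vowel)+7=h, d(cons)+4=h, d(cons)+4=h, e(vowel)+7=l, r(cons)+4=v.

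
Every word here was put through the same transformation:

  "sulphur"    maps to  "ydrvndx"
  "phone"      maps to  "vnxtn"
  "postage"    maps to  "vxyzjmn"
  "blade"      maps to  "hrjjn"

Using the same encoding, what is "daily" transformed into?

jjrre

Two shifts are in play — +9 for a/e/i/o/u, +6 for every other letter.
On daily: d(cons)+6=j, a(vowel)+9=j, i(vowel)+9=r, l(cons)+6=r, y(cons)+6=e.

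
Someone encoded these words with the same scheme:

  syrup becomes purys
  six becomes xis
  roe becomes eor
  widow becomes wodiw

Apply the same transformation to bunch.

hcnub

It's just the letters in reverse order.
On bunch: reverse → hcnub.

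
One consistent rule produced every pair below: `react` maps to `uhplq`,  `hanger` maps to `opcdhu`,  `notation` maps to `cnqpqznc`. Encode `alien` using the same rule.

pgzhc

This is an affine cipher: with a=0,…,z=25, each position x becomes (11x+15) mod 26.
For alien: a(0)→11·0+15≡15=p; l(11)→11·11+15≡6=g; i(8)→11·8+15≡25=z; e(4)→11·4+15≡7=h; n(13)→11·13+15≡2=c (all mod 26).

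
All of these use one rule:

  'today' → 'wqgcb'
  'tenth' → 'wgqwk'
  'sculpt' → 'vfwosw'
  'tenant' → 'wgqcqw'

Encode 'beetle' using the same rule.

eggwog

The shift depends on letter class: consonant t→w is +3, but vowel o→q is +2. Vowels shift forward by 2 and consonants shift forward by 3.
Applying it to beetle: b(cons)+3=e, e(vowel)+2=g, e(vowel)+2=g, t(cons)+3=w, l(cons)+3=o, e(vowel)+2=g.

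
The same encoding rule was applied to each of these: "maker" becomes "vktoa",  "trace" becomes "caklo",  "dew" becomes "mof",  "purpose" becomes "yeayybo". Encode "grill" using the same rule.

pasuu

Two shifts are in play — +10 for a/e/i/o/u, +9 for every other letter.
Applying it to grill: g(cons)+9=p, r(cons)+9=a, i(vowel)+10=s, l(cons)+9=u, l(cons)+9=u.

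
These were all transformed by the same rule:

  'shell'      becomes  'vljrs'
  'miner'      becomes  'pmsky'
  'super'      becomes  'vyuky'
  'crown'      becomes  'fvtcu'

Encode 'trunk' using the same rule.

Letter i (0-indexed) is shifted by i+3, so successive shifts are 3, 4, 5, ….
Applying it to trunk: t+3=w, r+4=v, u+5=z, n+6=t, k+7=r.

wvztr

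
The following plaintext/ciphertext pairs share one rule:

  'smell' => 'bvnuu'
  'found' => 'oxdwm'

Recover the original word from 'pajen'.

Compare letters: s→b is +9, m→v is +9, e→n is +9 — a constant shift. Each letter is shifted forward by 9 in the alphabet (a Caesar shift of +9).
Reversing it on pajen: p−9=g, a−9=r, j−9=a, e−9=v, n−9=e.

grave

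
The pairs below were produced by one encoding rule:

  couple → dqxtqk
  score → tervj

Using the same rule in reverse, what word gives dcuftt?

In couple: c→d is +1, o→q is +2, u→x is +3, p→t is +4 — the shift increases by 1 each position. Letter i (0-indexed) is shifted by i+1, so successive shifts are 1, 2, 3, ….
Reversing it on dcuftt: d−1=c, c−2=a, u−3=r, f−4=b, t−5=o, t−6=n.

carbon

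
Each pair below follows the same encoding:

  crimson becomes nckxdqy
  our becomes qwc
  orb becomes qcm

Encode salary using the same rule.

The shift depends on letter class: consonant c→n is +11, but vowel i→k is +2. The rule splits by letter class: vowels +2, consonants +11.
On salary: s(cons)+11=d, a(vowel)+2=c, l(cons)+11=w, a(vowel)+2=c, r(cons)+11=c, y(cons)+11=j.

dcwccj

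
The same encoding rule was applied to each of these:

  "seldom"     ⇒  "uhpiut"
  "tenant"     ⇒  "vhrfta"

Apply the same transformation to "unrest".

wqvjya

Each letter shifts forward by (position + 2), i.e. 2, 3, 4, … — the shift grows by one for each successive letter.
On unrest: u+2=w, n+3=q, r+4=v, e+5=j, s+6=y, t+7=a.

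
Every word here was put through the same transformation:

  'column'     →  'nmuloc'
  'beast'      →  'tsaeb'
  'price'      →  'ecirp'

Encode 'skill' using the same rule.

The output letters match the input read backwards: column reversed is nmuloc. It's just the letters in reverse order.
Applying it to skill: reverse → lliks.

lliks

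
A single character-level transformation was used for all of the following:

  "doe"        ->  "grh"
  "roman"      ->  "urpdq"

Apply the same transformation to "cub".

Compare letters: d→g is +3, o→r is +3, e→h is +3 — a constant shift. Each letter is shifted forward by 3 in the alphabet (a Caesar shift of +3).
On cub: c+3=f, u+3=x, b+3=e.

fxe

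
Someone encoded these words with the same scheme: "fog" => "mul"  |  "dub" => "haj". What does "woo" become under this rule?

The output letters match the input read backwards, each shifted +6: fog reversed is gof. Read the word backwards and shift each letter +6.
On woo: reverse → oow; then shift: o+6=u, o+6=u, w+6=c.

uuc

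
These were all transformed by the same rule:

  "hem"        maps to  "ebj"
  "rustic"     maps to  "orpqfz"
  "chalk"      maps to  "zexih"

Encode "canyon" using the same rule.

zxkvlk

Compare letters: h→e is +23, e→b is +23, m→j is +23 — a constant shift. This is a Caesar cipher with shift 23.
Applying it to canyon: c+23=z, a+23=x, n+23=k, y+23=v, o+23=l, n+23=k.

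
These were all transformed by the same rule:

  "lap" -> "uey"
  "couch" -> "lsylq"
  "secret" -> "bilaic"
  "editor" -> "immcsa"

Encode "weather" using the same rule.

fiecqia

The shift depends on letter class: consonant l→u is +9, but vowel a→e is +4. Vowels shift forward by 4 and consonants shift forward by 9.
For weather: w(cons)+9=f, e(vowel)+4=i, a(vowel)+4=e, t(cons)+9=c, h(cons)+9=q, e(vowel)+4=i, r(cons)+9=a.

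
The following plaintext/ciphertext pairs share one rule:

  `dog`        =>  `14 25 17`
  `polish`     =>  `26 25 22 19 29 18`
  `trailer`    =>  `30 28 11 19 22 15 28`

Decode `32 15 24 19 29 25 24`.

d is letter #4 and maps to 14: an offset of 10. The number is (letter's place in the alphabet, a=1) + 10.
Reversing it on 32 15 24 19 29 25 24: 32→(32−10)÷1=22=v, 15→(15−10)÷1=5=e, 24→(24−10)÷1=14=n, 19→(19−10)÷1=9=i, 29→(29−10)÷1=19=s, 25→(25−10)÷1=15=o, 24→(24−10)÷1=14=n.

venison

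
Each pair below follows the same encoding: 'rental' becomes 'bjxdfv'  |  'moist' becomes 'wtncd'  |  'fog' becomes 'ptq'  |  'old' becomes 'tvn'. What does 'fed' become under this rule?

pjn

The shift depends on letter class: consonant r→b is +10, but vowel e→j is +5. Two shifts are in play — +5 for a/e/i/o/u, +10 for every other letter.
For fed: f(cons)+10=p, e(vowel)+5=j, d(cons)+10=n.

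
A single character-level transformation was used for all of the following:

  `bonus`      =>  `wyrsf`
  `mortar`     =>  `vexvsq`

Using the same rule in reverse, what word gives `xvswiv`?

The output letters match the input read backwards, each shifted +4: bonus reversed is sunob. The word is reversed, then every letter is shifted forward by 4.
Reversing it on xvswiv: shift back: x−4=t, v−4=r, s−4=o, w−4=s, i−4=e, v−4=r → troser; then reverse → resort.

resort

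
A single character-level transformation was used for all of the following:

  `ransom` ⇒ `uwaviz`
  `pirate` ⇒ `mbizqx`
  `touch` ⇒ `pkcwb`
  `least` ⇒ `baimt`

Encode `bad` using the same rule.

The output letters match the input read backwards, each shifted +8: ransom reversed is mosnar. The word is reversed, then every letter is shifted forward by 8.
For bad: reverse → dab; then shift: d+8=l, a+8=i, b+8=j.

lij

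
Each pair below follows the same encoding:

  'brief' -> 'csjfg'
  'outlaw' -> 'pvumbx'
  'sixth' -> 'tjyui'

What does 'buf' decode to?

It's a constant shift of +1 (ROT1).
Decoding buf: b−1=a, u−1=t, f−1=e.

ate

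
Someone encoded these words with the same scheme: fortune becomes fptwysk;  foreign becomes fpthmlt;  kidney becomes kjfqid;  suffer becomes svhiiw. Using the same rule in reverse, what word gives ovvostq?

outlook

In fortune: f→f is +0, o→p is +1, r→t is +2, t→w is +3 — the shift increases by 1 each position. Each letter shifts forward by its position index (0, 1, 2, …) — the shift grows by one for each successive letter.
Undoing it on ovvostq: o−0=o, v−1=u, v−2=t, o−3=l, s−4=o, t−5=o, q−6=k.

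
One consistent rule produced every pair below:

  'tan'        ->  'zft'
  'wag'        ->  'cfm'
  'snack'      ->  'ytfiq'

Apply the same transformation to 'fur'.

lzx

The shift depends on letter class: consonant t→z is +6, but vowel a→f is +5. Vowels shift forward by 5 and consonants shift forward by 6.
For fur: f(cons)+6=l, u(vowel)+5=z, r(cons)+6=x.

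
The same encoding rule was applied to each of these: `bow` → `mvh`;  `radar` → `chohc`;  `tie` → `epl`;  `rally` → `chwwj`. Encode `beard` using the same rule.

The shift depends on letter class: consonant b→m is +11, but vowel o→v is +7. Vowels shift forward by 7 and consonants shift forward by 11.
Applying it to beard: b(cons)+11=m, e(vowel)+7=l, a(vowel)+7=h, r(cons)+11=c, d(cons)+11=o.

mlhco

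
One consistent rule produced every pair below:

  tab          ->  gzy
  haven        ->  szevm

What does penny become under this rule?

Each pair mirrors across the alphabet (t↔g, a↔z, b↔y): positions sum to 25. This is the alphabet-reversal cipher (Atbash): a becomes z, b becomes y, etc.
For penny: p↔k, e↔v, n↔m, n↔m, y↔b.

kvmmb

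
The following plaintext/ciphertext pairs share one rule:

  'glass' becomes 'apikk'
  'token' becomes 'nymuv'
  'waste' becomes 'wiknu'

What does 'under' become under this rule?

qvruh

Treating letters as 0–25, the rule is x ↦ 3x + 8 (mod 26).
On under: u(20)→3·20+8≡16=q; n(13)→3·13+8≡21=v; d(3)→3·3+8≡17=r; e(4)→3·4+8≡20=u; r(17)→3·17+8≡7=h (all mod 26).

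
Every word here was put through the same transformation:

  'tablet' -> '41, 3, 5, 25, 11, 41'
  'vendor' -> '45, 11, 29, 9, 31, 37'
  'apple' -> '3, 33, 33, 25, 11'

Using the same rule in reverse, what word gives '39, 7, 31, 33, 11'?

scope

With a=1..z=26, the number is 2·pos + 1.
Undoing it on 39, 7, 31, 33, 11: 39→(39−1)÷2=19=s, 7→(7−1)÷2=3=c, 31→(31−1)÷2=15=o, 33→(33−1)÷2=16=p, 11→(11−1)÷2=5=e.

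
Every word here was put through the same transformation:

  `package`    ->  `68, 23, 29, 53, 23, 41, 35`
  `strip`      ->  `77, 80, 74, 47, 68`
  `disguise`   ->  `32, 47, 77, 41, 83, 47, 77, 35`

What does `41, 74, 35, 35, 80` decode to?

p(#16)→68 and a(#1)→23: differences scale by 3, so n = 3·pos + 20. With a=1..z=26, the number is 3·pos + 20.
Undoing it on 41, 74, 35, 35, 80: 41→(41−20)÷3=7=g, 74→(74−20)÷3=18=r, 35→(35−20)÷3=5=e, 35→(35−20)÷3=5=e, 80→(80−20)÷3=20=t.

greet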